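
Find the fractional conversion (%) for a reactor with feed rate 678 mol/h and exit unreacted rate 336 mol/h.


X = (F_in - F_out) / F_in * 100
Moles reacted = 678 - 336 = 342
X = 342 / 678 * 100
= 0.5044 * 100
= 50.44 %

50.44 %


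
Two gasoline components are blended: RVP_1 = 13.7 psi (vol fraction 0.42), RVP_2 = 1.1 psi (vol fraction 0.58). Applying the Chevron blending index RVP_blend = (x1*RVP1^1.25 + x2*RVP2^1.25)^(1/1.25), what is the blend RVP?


Chevron index: RVP_blend = (sum xi*RVPi^1.25)^(1/1.25)
RVP^1.25 terms: 0.42 * 13.7^1.25 + 0.58 * 1.1^1.25 = 11.7234
RVP_blend = 11.7234^(1/1.25) = 7.165

7.165 psi


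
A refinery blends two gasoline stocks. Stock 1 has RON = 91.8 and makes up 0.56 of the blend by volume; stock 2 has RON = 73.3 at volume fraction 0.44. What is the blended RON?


Linear blending: RON_blend = sum(vi * RONi)
Contribution 1: 0.56 * 91.8 = 51.408
Contribution 2: 0.44 * 73.3 = 32.252
RON_blend = 51.408 + 32.252 = 83.66

83.66


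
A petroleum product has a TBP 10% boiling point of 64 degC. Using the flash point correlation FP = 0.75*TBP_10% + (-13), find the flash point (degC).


FP = 0.75 * 64 + (-13) = 35

35 degC


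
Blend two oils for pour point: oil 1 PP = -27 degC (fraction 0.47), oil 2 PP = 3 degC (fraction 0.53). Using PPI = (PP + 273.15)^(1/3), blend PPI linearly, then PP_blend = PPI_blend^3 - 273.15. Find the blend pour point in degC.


PPI_1 = (-27 + 273.15)^(1/3) = 6.2671
PPI_2 = (3 + 273.15)^(1/3) = 6.512009
PPI_blend = 0.47 * 6.2671 + 0.53 * 6.512009 = 6.396902
PP_blend = 6.396902^3 - 273.15 = 261.7635 - 273.15 = -11.39

-11.39 degC


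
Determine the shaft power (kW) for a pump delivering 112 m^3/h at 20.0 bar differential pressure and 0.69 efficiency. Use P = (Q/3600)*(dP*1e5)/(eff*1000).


Q = 112 / 3600 = 0.0311111 m^3/s
P = 0.0311111 * (20.0 * 1e5) / 0.69 / 1000 = 90.18

90.18 kW


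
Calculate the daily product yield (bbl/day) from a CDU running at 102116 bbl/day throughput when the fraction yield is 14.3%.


Crude throughput = 102116 bbl/day
Fraction yield = 14.3%
yield = throughput * fraction / 100
yield = 102116 * 14.3 / 100 = 14602.588

14602.588 bbl/day


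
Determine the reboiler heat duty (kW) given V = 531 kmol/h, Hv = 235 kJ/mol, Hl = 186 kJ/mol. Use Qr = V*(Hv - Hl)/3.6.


Qr = 531 * (235 - 186) / 3.6 = 531 * 49 / 3.6 = 7228

7228 kW


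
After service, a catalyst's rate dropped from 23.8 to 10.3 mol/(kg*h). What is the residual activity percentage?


Activity (%) = (rate_used / rate_fresh) * 100
rate_used = 10.3, rate_fresh = 23.8
= (10.3 / 23.8) * 100
= 0.4328 * 100 = 43.28

43.28 %


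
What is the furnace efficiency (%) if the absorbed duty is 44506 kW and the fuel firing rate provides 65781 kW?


Furnace efficiency = Q_absorbed / Q_fuel * 100
= 44506 / 65781 * 100 = 67.66

67.66 %


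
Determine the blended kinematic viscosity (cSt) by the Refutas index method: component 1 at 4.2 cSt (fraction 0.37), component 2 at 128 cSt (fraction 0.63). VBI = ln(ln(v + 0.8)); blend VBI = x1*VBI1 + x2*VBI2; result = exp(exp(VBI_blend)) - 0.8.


Refutas method: VBN_i = 14.534*ln(ln(visc_i + 0.8)) + 10.975, blended linearly by mass fraction; since VBN is linear in VBI_i = ln(ln(visc_i + 0.8)) and the fractions sum to 1, blend VBI directly: visc = exp(exp(VBI_blend)) - 0.8
VBI_1 = ln(ln(4.2 + 0.8)) = 0.475885
VBI_2 = ln(ln(128 + 0.8)) = 1.58068
VBI_blend = 0.37 * 0.475885 + 0.63 * 1.58068 = 1.17191
visc_blend = exp(exp(1.17191)) - 0.8 = 24.43

24.43 cSt


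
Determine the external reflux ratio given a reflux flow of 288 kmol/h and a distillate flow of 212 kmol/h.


Reflux ratio definition: R = L / D (liquid returned / distillate withdrawn)
L = 288 kmol/h, D = 212 kmol/h
R = 288 / 212 = 1.358

1.358


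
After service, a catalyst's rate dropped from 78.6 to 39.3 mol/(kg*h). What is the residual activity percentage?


Activity (%) = (rate_used / rate_fresh) * 100
rate_used = 39.3, rate_fresh = 78.6
= (39.3 / 78.6) * 100
= 0.5000 * 100 = 50.00

50.00 %


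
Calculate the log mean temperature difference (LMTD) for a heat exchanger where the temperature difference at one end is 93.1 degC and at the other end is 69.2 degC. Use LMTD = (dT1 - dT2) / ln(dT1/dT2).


LMTD = (dT1 - dT2) / ln(dT1/dT2)
= (93.1 - 69.2) / ln(93.1 / 69.2) = 23.9 / 0.296673 = 80.56

80.56 degC


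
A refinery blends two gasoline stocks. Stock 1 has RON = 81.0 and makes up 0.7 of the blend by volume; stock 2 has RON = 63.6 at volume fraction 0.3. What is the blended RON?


Linear blending: RON_blend = sum(vi * RONi)
Contribution 1: 0.7 * 81.0 = 56.7
Contribution 2: 0.3 * 63.6 = 19.08
RON_blend = 56.7 + 19.08 = 75.78

75.78


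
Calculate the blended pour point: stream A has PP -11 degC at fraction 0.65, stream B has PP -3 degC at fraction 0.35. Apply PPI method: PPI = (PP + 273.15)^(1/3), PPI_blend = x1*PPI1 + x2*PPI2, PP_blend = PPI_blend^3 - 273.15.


PPI_1 = (-11 + 273.15)^(1/3) = 6.400049
PPI_2 = (-3 + 273.15)^(1/3) = 6.464501
PPI_blend = 0.65 * 6.400049 + 0.35 * 6.464501 = 6.422607
PP_blend = 6.422607^3 - 273.15 = 264.9318 - 273.15 = -8.22

-8.22 degC


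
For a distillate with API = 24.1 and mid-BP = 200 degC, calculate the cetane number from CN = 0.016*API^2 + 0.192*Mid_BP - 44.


CN = 0.016 * 24.1^2 + 0.192 * 200 - 44
CN = 9.29296 + 38.4 - 44 = 3.69296

3.69296


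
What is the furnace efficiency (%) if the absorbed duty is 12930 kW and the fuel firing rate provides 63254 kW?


Furnace efficiency = Q_absorbed / Q_fuel * 100
= 12930 / 63254 * 100 = 20.44

20.44 %


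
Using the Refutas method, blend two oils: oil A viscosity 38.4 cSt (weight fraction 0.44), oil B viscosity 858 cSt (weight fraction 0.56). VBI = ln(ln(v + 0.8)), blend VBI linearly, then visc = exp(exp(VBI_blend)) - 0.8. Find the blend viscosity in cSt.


Refutas method: VBN_i = 14.534*ln(ln(visc_i + 0.8)) + 10.975, blended linearly by mass fraction; since VBN is linear in VBI_i = ln(ln(visc_i + 0.8)) and the fractions sum to 1, blend VBI directly: visc = exp(exp(VBI_blend)) - 0.8
VBI_1 = ln(ln(38.4 + 0.8)) = 1.29983
VBI_2 = ln(ln(858 + 0.8)) = 1.91036
VBI_blend = 0.44 * 1.29983 + 0.56 * 1.91036 = 1.64173
visc_blend = exp(exp(1.64173)) - 0.8 = 174.1

174.1 cSt


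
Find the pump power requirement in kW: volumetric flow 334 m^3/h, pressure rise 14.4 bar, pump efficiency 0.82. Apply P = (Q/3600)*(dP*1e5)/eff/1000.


Q = 334 / 3600 = 0.0927778 m^3/s
P = 0.0927778 * (14.4 * 1e5) / 0.82 / 1000 = 162.9

162.9 kW


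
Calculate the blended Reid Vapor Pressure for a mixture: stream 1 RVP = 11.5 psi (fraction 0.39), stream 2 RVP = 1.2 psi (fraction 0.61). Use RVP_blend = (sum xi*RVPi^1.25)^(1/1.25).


Chevron index: RVP_blend = (sum xi*RVPi^1.25)^(1/1.25)
RVP^1.25 terms: 0.39 * 11.5^1.25 + 0.61 * 1.2^1.25 = 9.02532
RVP_blend = 9.02532^(1/1.25) = 5.813

5.813 psi


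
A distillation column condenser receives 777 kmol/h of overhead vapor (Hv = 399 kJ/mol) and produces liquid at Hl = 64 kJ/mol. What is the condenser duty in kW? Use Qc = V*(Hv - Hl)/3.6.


Qc = 777 * (399 - 64) / 3.6 = 777 * 335 / 3.6 = 72300

72300 kW


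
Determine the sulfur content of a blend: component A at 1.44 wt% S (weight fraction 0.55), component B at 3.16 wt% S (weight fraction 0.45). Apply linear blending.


Linear sulfur blending: S_blend = x1*S1 + x2*S2
Contribution 1: 0.55 * 1.44 = 0.792 wt%
Contribution 2: 0.45 * 3.16 = 1.422 wt%
S_blend = 0.792 + 1.422 = 2.214

2.214 wt%


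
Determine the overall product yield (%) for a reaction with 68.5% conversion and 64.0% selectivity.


Overall yield = conversion (%) * selectivity (%) / 100
Conversion = 68.5%, Selectivity = 64.0%
Y = 68.5 * 64.0 / 100
= 43.84 %

43.84 %


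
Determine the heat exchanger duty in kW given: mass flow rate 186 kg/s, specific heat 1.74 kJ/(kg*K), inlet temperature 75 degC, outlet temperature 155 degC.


Q = m_dot * cp * delta_T
delta_T = 155 - 75 = 80 K
Q = 186 * 1.74 * 80
= 323.64 * 80
= 25891.2 kW

25891.2 kW


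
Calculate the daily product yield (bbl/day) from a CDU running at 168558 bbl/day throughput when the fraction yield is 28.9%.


Crude throughput = 168558 bbl/day
Fraction yield = 28.9%
yield = throughput * fraction / 100
yield = 168558 * 28.9 / 100 = 48713.262

48713.262 bbl/day


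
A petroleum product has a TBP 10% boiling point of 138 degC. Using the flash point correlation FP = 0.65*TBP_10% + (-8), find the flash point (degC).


FP = 0.65 * 138 + (-8) = 81.7

81.7 degC


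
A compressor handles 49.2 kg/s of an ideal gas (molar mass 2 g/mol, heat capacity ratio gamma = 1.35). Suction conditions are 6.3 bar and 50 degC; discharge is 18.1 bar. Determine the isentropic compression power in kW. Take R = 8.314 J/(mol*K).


Isentropic work: W = m*(gamma/(gamma-1))*(R*T1/MW)*((P2/P1)^((gamma-1)/gamma) - 1)
T1 = 50 + 273.15 = 323.15 K
Pressure ratio = 18.1 / 6.3 = 2.87302
Exponent = (1.35 - 1)/1.35 = 0.259259
(P2/P1)^exp - 1 = 2.87302^0.259259 - 1 = 0.314705
W = 49.2 * 1.35 / 0.35 * 8.314 * 323.15 / 2 * 0.314705 = 80230

80230 kW


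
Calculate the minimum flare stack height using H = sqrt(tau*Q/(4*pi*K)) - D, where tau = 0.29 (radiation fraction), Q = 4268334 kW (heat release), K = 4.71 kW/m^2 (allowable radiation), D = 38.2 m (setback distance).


tau*Q/(4*pi*K) = 0.29 * 4268334 / (4 * pi * 4.71) = 20913.4
sqrt(20913.4) = 144.615
H = 144.615 - 38.2 = 106.4

106.4 m


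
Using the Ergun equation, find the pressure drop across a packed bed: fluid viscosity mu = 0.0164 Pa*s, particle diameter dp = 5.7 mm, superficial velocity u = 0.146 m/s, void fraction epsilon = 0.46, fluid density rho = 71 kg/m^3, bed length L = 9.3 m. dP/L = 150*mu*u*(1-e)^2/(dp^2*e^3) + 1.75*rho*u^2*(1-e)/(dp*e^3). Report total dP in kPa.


dp = 5.7 mm = 0.0057 m
Viscous term = 150*0.0164*0.146*(1-0.46)^2 / (0.0057^2*0.46^3) = 33117.1
Inertial term = 1.75*71*0.146^2*(1-0.46) / (0.0057*0.46^3) = 2577.79
dP/L = 33117.1 + 2577.79 = 35694.9 Pa/m
dP = 35694.9 * 9.3 / 1000 = 332.0 kPa

332.0 kPa


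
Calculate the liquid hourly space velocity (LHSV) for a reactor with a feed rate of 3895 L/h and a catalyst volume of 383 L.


LHSV = volumetric feed rate / catalyst volume
= 3895 L/h / 383 L
= 10.17 h^-1

10.17 h^-1


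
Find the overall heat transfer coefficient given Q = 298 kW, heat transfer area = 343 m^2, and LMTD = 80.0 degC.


From Q = U*A*LMTD, U = Q / (A * LMTD)
U = 298 / (343 * 80.0) = 298 / 27440 = 0.01086

0.01086 kW/(m^2*K)


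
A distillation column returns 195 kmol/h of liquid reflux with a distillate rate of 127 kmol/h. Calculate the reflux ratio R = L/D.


Reflux ratio definition: R = L / D (liquid returned / distillate withdrawn)
L = 195 kmol/h, D = 127 kmol/h
R = 195 / 127 = 1.535

1.535


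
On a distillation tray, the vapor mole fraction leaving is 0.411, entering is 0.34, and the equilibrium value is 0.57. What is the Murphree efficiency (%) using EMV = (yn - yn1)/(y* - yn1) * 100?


Murphree vapor efficiency: EMV = (y_n - y_(n-1)) / (y*_n - y_(n-1)) * 100
EMV = (0.411 - 0.34) / (0.57 - 0.34) * 100 = 0.071 / 0.23 * 100 = 30.87

30.87 %


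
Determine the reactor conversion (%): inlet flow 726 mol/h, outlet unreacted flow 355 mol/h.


X = (F_in - F_out) / F_in * 100
Moles reacted = 726 - 355 = 371
X = 371 / 726 * 100
= 0.5110 * 100
= 51.10 %

51.10 %


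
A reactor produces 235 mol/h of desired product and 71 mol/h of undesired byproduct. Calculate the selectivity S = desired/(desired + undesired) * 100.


Selectivity = desired / (desired + undesired) * 100
Total products = 235 + 71 = 306 mol/h
S = 235 / 306 * 100
= 0.7680 * 100
= 76.80 %

76.80 %


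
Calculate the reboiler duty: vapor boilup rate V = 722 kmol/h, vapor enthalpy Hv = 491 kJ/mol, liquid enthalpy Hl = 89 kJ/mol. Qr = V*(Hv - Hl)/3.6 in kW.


Qr = 722 * (491 - 89) / 3.6 = 722 * 402 / 3.6 = 80620

80620 kW


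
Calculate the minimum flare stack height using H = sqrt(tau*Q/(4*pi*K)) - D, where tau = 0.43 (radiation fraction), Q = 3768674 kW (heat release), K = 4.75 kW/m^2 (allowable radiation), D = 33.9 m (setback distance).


tau*Q/(4*pi*K) = 0.43 * 3768674 / (4 * pi * 4.75) = 27149
sqrt(27149) = 164.77
H = 164.77 - 33.9 = 130.9

130.9 m


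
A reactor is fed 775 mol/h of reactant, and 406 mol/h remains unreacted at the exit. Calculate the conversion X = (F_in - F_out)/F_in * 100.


X = (F_in - F_out) / F_in * 100
Moles reacted = 775 - 406 = 369
X = 369 / 775 * 100
= 0.4761 * 100
= 47.61 %

47.61 %


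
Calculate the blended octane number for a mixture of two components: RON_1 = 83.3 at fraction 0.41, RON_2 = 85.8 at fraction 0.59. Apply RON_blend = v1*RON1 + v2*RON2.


Linear blending: RON_blend = sum(vi * RONi)
Contribution 1: 0.41 * 83.3 = 34.153
Contribution 2: 0.59 * 85.8 = 50.622
RON_blend = 34.153 + 50.622 = 84.775

84.775


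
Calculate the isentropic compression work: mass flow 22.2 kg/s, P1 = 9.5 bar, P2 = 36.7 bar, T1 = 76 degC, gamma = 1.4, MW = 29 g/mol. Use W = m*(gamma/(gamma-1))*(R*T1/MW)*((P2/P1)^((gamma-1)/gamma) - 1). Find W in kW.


Isentropic work: W = m*(gamma/(gamma-1))*(R*T1/MW)*((P2/P1)^((gamma-1)/gamma) - 1)
T1 = 76 + 273.15 = 349.15 K
Pressure ratio = 36.7 / 9.5 = 3.86316
Exponent = (1.4 - 1)/1.4 = 0.285714
(P2/P1)^exp - 1 = 3.86316^0.285714 - 1 = 0.471288
W = 22.2 * 1.4 / 0.4 * 8.314 * 349.15 / 29 * 0.471288 = 3665

3665 kW


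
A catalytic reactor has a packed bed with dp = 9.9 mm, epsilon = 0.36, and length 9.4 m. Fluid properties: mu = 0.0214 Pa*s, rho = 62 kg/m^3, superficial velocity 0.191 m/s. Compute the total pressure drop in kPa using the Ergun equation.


dp = 9.9 mm = 0.0099 m
Viscous term = 150*0.0214*0.191*(1-0.36)^2 / (0.0099^2*0.36^3) = 54918.7
Inertial term = 1.75*62*0.191^2*(1-0.36) / (0.0099*0.36^3) = 5484.46
dP/L = 54918.7 + 5484.46 = 60403.2 Pa/m
dP = 60403.2 * 9.4 / 1000 = 567.8 kPa

567.8 kPa


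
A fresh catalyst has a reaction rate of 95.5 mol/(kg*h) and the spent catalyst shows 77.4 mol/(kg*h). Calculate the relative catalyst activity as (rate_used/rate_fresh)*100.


Activity (%) = (rate_used / rate_fresh) * 100
rate_used = 77.4, rate_fresh = 95.5
= (77.4 / 95.5) * 100
= 0.8105 * 100 = 81.05

81.05 %


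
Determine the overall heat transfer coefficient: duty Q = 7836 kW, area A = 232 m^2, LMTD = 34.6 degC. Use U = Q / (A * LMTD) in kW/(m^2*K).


From Q = U*A*LMTD, U = Q / (A * LMTD)
U = 7836 / (232 * 34.6) = 7836 / 8027.2 = 0.9762

0.9762 kW/(m^2*K)


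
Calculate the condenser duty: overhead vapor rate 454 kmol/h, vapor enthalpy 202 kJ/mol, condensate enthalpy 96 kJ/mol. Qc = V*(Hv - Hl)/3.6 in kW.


Qc = 454 * (202 - 96) / 3.6 = 454 * 106 / 3.6 = 13370

13370 kW


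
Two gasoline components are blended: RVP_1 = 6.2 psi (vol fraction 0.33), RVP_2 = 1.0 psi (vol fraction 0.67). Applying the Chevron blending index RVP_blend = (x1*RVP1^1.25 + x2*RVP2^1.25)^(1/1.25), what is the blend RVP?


Chevron index: RVP_blend = (sum xi*RVPi^1.25)^(1/1.25)
RVP^1.25 terms: 0.33 * 6.2^1.25 + 0.67 * 1.0^1.25 = 3.89852
RVP_blend = 3.89852^(1/1.25) = 2.970

2.970 psi


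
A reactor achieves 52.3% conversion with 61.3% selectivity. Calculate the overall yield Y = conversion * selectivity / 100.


Overall yield = conversion (%) * selectivity (%) / 100
Conversion = 52.3%, Selectivity = 61.3%
Y = 52.3 * 61.3 / 100
= 32.0599 %

32.0599 %


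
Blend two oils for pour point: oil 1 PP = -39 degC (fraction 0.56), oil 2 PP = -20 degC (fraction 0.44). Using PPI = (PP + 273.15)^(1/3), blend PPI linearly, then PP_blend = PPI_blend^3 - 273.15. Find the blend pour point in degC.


PPI_1 = (-39 + 273.15)^(1/3) = 6.163557
PPI_2 = (-20 + 273.15)^(1/3) = 6.325953
PPI_blend = 0.56 * 6.163557 + 0.44 * 6.325953 = 6.235011
PP_blend = 6.235011^3 - 273.15 = 242.3883 - 273.15 = -30.76

-30.76 degC


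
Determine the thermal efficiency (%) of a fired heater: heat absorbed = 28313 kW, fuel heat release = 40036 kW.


Furnace efficiency = Q_absorbed / Q_fuel * 100
= 28313 / 40036 * 100 = 70.72

70.72 %


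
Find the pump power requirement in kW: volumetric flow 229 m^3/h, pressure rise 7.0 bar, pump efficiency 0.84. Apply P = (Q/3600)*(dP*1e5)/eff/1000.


Q = 229 / 3600 = 0.0636111 m^3/s
P = 0.0636111 * (7.0 * 1e5) / 0.84 / 1000 = 53.01

53.01 kW


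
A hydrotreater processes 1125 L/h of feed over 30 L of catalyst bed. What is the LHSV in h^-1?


LHSV = volumetric feed rate / catalyst volume
= 1125 L/h / 30 L
= 37.50 h^-1

37.50 h^-1


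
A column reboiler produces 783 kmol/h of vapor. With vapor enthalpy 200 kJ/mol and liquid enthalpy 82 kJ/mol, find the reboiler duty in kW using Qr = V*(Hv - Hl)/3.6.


Qr = 783 * (200 - 82) / 3.6 = 783 * 118 / 3.6 = 25660

25660 kW


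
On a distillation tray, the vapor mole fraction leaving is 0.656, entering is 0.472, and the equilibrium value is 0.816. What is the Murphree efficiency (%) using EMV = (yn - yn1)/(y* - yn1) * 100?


Murphree vapor efficiency: EMV = (y_n - y_(n-1)) / (y*_n - y_(n-1)) * 100
EMV = (0.656 - 0.472) / (0.816 - 0.472) * 100 = 0.184 / 0.344 * 100 = 53.49

53.49 %


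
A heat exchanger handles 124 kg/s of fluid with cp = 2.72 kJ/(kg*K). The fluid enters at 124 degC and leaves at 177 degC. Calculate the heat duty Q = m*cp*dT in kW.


Q = m_dot * cp * delta_T
delta_T = 177 - 124 = 53 K
Q = 124 * 2.72 * 53
= 337.28 * 53
= 17875.84 kW

17875.84 kW


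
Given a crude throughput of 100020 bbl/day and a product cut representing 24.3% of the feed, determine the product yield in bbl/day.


Crude throughput = 100020 bbl/day
Fraction yield = 24.3%
yield = throughput * fraction / 100
yield = 100020 * 24.3 / 100 = 24304.86

24304.86 bbl/day


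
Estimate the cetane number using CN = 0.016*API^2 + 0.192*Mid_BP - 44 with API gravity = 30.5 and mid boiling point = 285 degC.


CN = 0.016 * 30.5^2 + 0.192 * 285 - 44
CN = 14.884 + 54.72 - 44 = 25.604

25.604


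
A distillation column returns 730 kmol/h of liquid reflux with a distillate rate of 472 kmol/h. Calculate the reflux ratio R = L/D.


Reflux ratio definition: R = L / D (liquid returned / distillate withdrawn)
L = 730 kmol/h, D = 472 kmol/h
R = 730 / 472 = 1.547

1.547


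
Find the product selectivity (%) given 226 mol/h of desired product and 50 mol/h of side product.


Selectivity = desired / (desired + undesired) * 100
Total products = 226 + 50 = 276 mol/h
S = 226 / 276 * 100
= 0.8188 * 100
= 81.88 %

81.88 %


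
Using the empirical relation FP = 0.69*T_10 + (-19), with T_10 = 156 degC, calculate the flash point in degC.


FP = 0.69 * 156 + (-19) = 88.64

88.64 degC


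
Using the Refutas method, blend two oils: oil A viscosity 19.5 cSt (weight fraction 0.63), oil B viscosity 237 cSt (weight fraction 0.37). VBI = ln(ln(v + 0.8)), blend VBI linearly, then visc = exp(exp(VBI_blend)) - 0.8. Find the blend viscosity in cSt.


Refutas method: VBN_i = 14.534*ln(ln(visc_i + 0.8)) + 10.975, blended linearly by mass fraction; since VBN is linear in VBI_i = ln(ln(visc_i + 0.8)) and the fractions sum to 1, blend VBI directly: visc = exp(exp(VBI_blend)) - 0.8
VBI_1 = ln(ln(19.5 + 0.8)) = 1.10215
VBI_2 = ln(ln(237 + 0.8)) = 1.69954
VBI_blend = 0.63 * 1.10215 + 0.37 * 1.69954 = 1.32318
visc_blend = exp(exp(1.32318)) - 0.8 = 41.95

41.95 cSt


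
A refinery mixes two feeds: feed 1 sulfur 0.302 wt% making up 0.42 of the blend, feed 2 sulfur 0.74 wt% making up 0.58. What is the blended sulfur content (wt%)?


Linear sulfur blending: S_blend = x1*S1 + x2*S2
Contribution 1: 0.42 * 0.302 = 0.12684 wt%
Contribution 2: 0.58 * 0.74 = 0.4292 wt%
S_blend = 0.12684 + 0.4292 = 0.55604

0.55604 wt%


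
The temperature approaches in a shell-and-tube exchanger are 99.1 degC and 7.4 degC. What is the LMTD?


LMTD = (dT1 - dT2) / ln(dT1/dT2)
= (99.1 - 7.4) / ln(99.1 / 7.4) = 91.7 / 2.59465 = 35.34

35.34 degC


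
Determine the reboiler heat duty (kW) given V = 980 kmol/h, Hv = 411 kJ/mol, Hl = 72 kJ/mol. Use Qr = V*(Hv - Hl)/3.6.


Qr = 980 * (411 - 72) / 3.6 = 980 * 339 / 3.6 = 92280

92280 kW


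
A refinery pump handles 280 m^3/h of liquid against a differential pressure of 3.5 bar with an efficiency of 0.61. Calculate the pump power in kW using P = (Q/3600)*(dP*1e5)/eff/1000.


Q = 280 / 3600 = 0.0777778 m^3/s
P = 0.0777778 * (3.5 * 1e5) / 0.61 / 1000 = 44.63

44.63 kW


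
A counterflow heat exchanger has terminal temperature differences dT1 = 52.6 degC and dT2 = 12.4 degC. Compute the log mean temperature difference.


LMTD = (dT1 - dT2) / ln(dT1/dT2)
= (52.6 - 12.4) / ln(52.6 / 12.4) = 40.2 / 1.44502 = 27.82

27.82 degC


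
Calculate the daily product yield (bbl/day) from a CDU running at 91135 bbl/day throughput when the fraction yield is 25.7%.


Crude throughput = 91135 bbl/day
Fraction yield = 25.7%
yield = throughput * fraction / 100
yield = 91135 * 25.7 / 100 = 23421.695

23421.695 bbl/day


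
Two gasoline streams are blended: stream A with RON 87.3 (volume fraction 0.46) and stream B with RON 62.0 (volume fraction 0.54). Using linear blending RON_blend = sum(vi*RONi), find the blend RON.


Linear blending: RON_blend = sum(vi * RONi)
Contribution 1: 0.46 * 87.3 = 40.158
Contribution 2: 0.54 * 62.0 = 33.48
RON_blend = 40.158 + 33.48 = 73.638

73.638


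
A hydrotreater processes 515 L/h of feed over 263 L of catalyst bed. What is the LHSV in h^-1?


LHSV = volumetric feed rate / catalyst volume
= 515 L/h / 263 L
= 1.958 h^-1

1.958 h^-1


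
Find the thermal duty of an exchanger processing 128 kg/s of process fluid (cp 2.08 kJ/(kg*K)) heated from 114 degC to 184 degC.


Q = m_dot * cp * delta_T
delta_T = 184 - 114 = 70 K
Q = 128 * 2.08 * 70
= 266.24 * 70
= 18636.8 kW

18636.8 kW


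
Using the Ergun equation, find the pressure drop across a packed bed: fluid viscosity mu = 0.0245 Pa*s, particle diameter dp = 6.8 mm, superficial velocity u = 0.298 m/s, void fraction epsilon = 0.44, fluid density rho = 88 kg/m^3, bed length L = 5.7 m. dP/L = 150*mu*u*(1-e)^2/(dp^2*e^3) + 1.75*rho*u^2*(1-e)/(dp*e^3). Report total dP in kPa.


dp = 6.8 mm = 0.0068 m
Viscous term = 150*0.0245*0.298*(1-0.44)^2 / (0.0068^2*0.44^3) = 87191.4
Inertial term = 1.75*88*0.298^2*(1-0.44) / (0.0068*0.44^3) = 13221.3
dP/L = 87191.4 + 13221.3 = 100413 Pa/m
dP = 100413 * 5.7 / 1000 = 572.4 kPa

572.4 kPa


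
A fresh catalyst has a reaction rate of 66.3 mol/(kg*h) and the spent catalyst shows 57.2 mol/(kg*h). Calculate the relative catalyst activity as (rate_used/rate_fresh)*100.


Activity (%) = (rate_used / rate_fresh) * 100
rate_used = 57.2, rate_fresh = 66.3
= (57.2 / 66.3) * 100
= 0.8627 * 100 = 86.27

86.27 %


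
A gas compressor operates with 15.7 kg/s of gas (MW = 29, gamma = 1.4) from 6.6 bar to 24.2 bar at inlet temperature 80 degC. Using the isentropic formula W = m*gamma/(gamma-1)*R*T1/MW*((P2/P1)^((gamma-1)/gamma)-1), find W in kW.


Isentropic work: W = m*(gamma/(gamma-1))*(R*T1/MW)*((P2/P1)^((gamma-1)/gamma) - 1)
T1 = 80 + 273.15 = 353.15 K
Pressure ratio = 24.2 / 6.6 = 3.66667
Exponent = (1.4 - 1)/1.4 = 0.285714
(P2/P1)^exp - 1 = 3.66667^0.285714 - 1 = 0.449507
W = 15.7 * 1.4 / 0.4 * 8.314 * 353.15 / 29 * 0.449507 = 2501

2501 kW


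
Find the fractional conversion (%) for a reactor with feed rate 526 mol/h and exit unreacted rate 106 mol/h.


X = (F_in - F_out) / F_in * 100
Moles reacted = 526 - 106 = 420
X = 420 / 526 * 100
= 0.7985 * 100
= 79.85 %

79.85 %


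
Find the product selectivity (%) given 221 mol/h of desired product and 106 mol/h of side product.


Selectivity = desired / (desired + undesired) * 100
Total products = 221 + 106 = 327 mol/h
S = 221 / 327 * 100
= 0.6758 * 100
= 67.58 %

67.58 %


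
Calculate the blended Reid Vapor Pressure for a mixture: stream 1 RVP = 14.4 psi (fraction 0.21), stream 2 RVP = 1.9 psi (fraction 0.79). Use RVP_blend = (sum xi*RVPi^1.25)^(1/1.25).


Chevron index: RVP_blend = (sum xi*RVPi^1.25)^(1/1.25)
RVP^1.25 terms: 0.21 * 14.4^1.25 + 0.79 * 1.9^1.25 = 7.65303
RVP_blend = 7.65303^(1/1.25) = 5.094

5.094 psi


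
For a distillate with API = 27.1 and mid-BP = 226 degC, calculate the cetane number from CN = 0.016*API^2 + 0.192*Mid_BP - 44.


CN = 0.016 * 27.1^2 + 0.192 * 226 - 44
CN = 11.75056 + 43.392 - 44 = 11.14256

11.14256


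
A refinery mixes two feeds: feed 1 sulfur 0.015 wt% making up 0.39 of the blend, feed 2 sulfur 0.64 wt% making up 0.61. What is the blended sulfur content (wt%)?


Linear sulfur blending: S_blend = x1*S1 + x2*S2
Contribution 1: 0.39 * 0.015 = 0.00585 wt%
Contribution 2: 0.61 * 0.64 = 0.3904 wt%
S_blend = 0.00585 + 0.3904 = 0.39625

0.39625 wt%


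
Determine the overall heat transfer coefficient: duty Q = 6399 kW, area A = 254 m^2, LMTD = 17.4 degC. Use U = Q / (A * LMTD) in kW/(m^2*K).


From Q = U*A*LMTD, U = Q / (A * LMTD)
U = 6399 / (254 * 17.4) = 6399 / 4419.6 = 1.448

1.448 kW/(m^2*K)


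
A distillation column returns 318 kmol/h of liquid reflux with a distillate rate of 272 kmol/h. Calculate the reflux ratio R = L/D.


Reflux ratio definition: R = L / D (liquid returned / distillate withdrawn)
L = 318 kmol/h, D = 272 kmol/h
R = 318 / 272 = 1.169

1.169


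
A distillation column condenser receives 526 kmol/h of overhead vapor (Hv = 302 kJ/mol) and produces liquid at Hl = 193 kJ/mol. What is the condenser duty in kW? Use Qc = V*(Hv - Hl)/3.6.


Qc = 526 * (302 - 193) / 3.6 = 526 * 109 / 3.6 = 15930

15930 kW


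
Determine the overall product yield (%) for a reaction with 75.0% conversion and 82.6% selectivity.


Overall yield = conversion (%) * selectivity (%) / 100
Conversion = 75.0%, Selectivity = 82.6%
Y = 75.0 * 82.6 / 100
= 61.95 %

61.95 %


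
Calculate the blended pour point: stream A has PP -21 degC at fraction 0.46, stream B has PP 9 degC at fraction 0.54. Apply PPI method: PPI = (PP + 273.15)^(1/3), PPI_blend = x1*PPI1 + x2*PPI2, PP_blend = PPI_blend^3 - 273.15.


PPI_1 = (-21 + 273.15)^(1/3) = 6.317613
PPI_2 = (9 + 273.15)^(1/3) = 6.558835
PPI_blend = 0.46 * 6.317613 + 0.54 * 6.558835 = 6.447873
PP_blend = 6.447873^3 - 273.15 = 268.0707 - 273.15 = -5.08

-5.08 degC


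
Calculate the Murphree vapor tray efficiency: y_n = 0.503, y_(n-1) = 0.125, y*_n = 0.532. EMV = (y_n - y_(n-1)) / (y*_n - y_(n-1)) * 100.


Murphree vapor efficiency: EMV = (y_n - y_(n-1)) / (y*_n - y_(n-1)) * 100
EMV = (0.503 - 0.125) / (0.532 - 0.125) * 100 = 0.378 / 0.407 * 100 = 92.87

92.87 %


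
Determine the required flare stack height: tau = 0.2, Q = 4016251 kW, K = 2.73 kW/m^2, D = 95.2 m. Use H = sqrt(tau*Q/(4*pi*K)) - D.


tau*Q/(4*pi*K) = 0.2 * 4016251 / (4 * pi * 2.73) = 23414.1
sqrt(23414.1) = 153.017
H = 153.017 - 95.2 = 57.82

57.82 m


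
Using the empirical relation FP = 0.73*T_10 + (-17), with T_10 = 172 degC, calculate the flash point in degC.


FP = 0.73 * 172 + (-17) = 108.56

108.56 degC


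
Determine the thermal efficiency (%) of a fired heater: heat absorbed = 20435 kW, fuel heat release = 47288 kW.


Furnace efficiency = Q_absorbed / Q_fuel * 100
= 20435 / 47288 * 100 = 43.21

43.21 %


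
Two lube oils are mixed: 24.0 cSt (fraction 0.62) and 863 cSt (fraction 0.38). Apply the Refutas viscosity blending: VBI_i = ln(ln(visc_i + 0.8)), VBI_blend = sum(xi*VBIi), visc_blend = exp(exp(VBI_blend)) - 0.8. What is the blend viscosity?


Refutas method: VBN_i = 14.534*ln(ln(visc_i + 0.8)) + 10.975, blended linearly by mass fraction; since VBN is linear in VBI_i = ln(ln(visc_i + 0.8)) and the fractions sum to 1, blend VBI directly: visc = exp(exp(VBI_blend)) - 0.8
VBI_1 = ln(ln(24.0 + 0.8)) = 1.16653
VBI_2 = ln(ln(863 + 0.8)) = 1.91122
VBI_blend = 0.62 * 1.16653 + 0.38 * 1.91122 = 1.44951
visc_blend = exp(exp(1.44951)) - 0.8 = 70.08

70.08 cSt


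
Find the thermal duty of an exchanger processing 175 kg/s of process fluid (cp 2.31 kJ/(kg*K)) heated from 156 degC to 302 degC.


Q = m_dot * cp * delta_T
delta_T = 302 - 156 = 146 K
Q = 175 * 2.31 * 146
= 404.25 * 146
= 59020.5 kW

59020.5 kW


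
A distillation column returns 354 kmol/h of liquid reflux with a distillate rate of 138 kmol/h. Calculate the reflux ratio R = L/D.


Reflux ratio definition: R = L / D (liquid returned / distillate withdrawn)
L = 354 kmol/h, D = 138 kmol/h
R = 354 / 138 = 2.565

2.565


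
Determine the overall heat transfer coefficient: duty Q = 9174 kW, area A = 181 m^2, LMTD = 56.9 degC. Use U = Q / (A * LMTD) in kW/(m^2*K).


From Q = U*A*LMTD, U = Q / (A * LMTD)
U = 9174 / (181 * 56.9) = 9174 / 10298.9 = 0.8908

0.8908 kW/(m^2*K)


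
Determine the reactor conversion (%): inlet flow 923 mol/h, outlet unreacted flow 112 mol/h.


X = (F_in - F_out) / F_in * 100
Moles reacted = 923 - 112 = 811
X = 811 / 923 * 100
= 0.8787 * 100
= 87.87 %

87.87 %


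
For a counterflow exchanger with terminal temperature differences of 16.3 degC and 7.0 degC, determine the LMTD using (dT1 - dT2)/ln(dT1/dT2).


LMTD = (dT1 - dT2) / ln(dT1/dT2)
= (16.3 - 7.0) / ln(16.3 / 7.0) = 9.3 / 0.845255 = 11.00

11.00 degC


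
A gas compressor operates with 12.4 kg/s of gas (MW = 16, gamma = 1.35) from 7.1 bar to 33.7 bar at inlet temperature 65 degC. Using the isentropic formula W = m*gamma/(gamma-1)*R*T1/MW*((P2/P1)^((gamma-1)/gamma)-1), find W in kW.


Isentropic work: W = m*(gamma/(gamma-1))*(R*T1/MW)*((P2/P1)^((gamma-1)/gamma) - 1)
T1 = 65 + 273.15 = 338.15 K
Pressure ratio = 33.7 / 7.1 = 4.74648
Exponent = (1.35 - 1)/1.35 = 0.259259
(P2/P1)^exp - 1 = 4.74648^0.259259 - 1 = 0.497461
W = 12.4 * 1.35 / 0.35 * 8.314 * 338.15 / 16 * 0.497461 = 4181

4181 kW


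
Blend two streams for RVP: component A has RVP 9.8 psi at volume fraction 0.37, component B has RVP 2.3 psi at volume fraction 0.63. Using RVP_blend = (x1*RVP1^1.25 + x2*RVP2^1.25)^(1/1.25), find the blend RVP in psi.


Chevron index: RVP_blend = (sum xi*RVPi^1.25)^(1/1.25)
RVP^1.25 terms: 0.37 * 9.8^1.25 + 0.63 * 2.3^1.25 = 8.19999
RVP_blend = 8.19999^(1/1.25) = 5.383

5.383 psi


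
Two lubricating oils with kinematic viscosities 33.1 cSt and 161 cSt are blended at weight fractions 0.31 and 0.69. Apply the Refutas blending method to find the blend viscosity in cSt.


Refutas method: VBN_i = 14.534*ln(ln(visc_i + 0.8)) + 10.975, blended linearly by mass fraction; since VBN is linear in VBI_i = ln(ln(visc_i + 0.8)) and the fractions sum to 1, blend VBI directly: visc = exp(exp(VBI_blend)) - 0.8
VBI_1 = ln(ln(33.1 + 0.8)) = 1.25943
VBI_2 = ln(ln(161 + 0.8)) = 1.62656
VBI_blend = 0.31 * 1.25943 + 0.69 * 1.62656 = 1.51275
visc_blend = exp(exp(1.51275)) - 0.8 = 92.82

92.82 cSt


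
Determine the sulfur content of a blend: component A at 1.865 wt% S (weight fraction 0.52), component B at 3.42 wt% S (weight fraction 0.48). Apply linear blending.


Linear sulfur blending: S_blend = x1*S1 + x2*S2
Contribution 1: 0.52 * 1.865 = 0.9698 wt%
Contribution 2: 0.48 * 3.42 = 1.6416 wt%
S_blend = 0.9698 + 1.6416 = 2.6114

2.6114 wt%


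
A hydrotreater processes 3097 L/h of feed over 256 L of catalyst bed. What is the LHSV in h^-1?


LHSV = volumetric feed rate / catalyst volume
= 3097 L/h / 256 L
= 12.10 h^-1

12.10 h^-1


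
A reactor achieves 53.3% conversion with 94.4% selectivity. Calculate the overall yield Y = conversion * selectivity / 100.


Overall yield = conversion (%) * selectivity (%) / 100
Conversion = 53.3%, Selectivity = 94.4%
Y = 53.3 * 94.4 / 100
= 50.3152 %

50.3152 %


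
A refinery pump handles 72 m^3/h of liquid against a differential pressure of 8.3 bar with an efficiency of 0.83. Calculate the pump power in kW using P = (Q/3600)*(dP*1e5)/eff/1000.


Q = 72 / 3600 = 0.02 m^3/s
P = 0.02 * (8.3 * 1e5) / 0.83 / 1000 = 20.00

20.00 kW


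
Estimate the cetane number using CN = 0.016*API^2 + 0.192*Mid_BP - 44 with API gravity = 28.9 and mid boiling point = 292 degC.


CN = 0.016 * 28.9^2 + 0.192 * 292 - 44
CN = 13.36336 + 56.064 - 44 = 25.42736

25.42736


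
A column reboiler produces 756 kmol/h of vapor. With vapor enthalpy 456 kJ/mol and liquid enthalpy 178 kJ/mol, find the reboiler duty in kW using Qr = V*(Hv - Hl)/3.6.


Qr = 756 * (456 - 178) / 3.6 = 756 * 278 / 3.6 = 58380

58380 kW


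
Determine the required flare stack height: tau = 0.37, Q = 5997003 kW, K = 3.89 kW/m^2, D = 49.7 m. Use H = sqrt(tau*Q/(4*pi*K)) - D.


tau*Q/(4*pi*K) = 0.37 * 5997003 / (4 * pi * 3.89) = 45391.7
sqrt(45391.7) = 213.053
H = 213.053 - 49.7 = 163.4

163.4 m


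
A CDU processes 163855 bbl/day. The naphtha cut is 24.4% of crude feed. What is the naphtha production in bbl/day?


Crude throughput = 163855 bbl/day
Fraction yield = 24.4%
yield = throughput * fraction / 100
yield = 163855 * 24.4 / 100 = 39980.62

39980.62 bbl/day


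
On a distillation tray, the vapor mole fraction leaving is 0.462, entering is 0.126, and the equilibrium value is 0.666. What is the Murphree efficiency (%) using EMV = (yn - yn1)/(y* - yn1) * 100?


Murphree vapor efficiency: EMV = (y_n - y_(n-1)) / (y*_n - y_(n-1)) * 100
EMV = (0.462 - 0.126) / (0.666 - 0.126) * 100 = 0.336 / 0.54 * 100 = 62.22

62.22 %


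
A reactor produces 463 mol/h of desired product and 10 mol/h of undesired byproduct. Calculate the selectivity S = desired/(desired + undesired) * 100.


Selectivity = desired / (desired + undesired) * 100
Total products = 463 + 10 = 473 mol/h
S = 463 / 473 * 100
= 0.9789 * 100
= 97.89 %

97.89 %


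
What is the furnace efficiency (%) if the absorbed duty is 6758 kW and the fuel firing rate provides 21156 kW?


Furnace efficiency = Q_absorbed / Q_fuel * 100
= 6758 / 21156 * 100 = 31.94

31.94 %


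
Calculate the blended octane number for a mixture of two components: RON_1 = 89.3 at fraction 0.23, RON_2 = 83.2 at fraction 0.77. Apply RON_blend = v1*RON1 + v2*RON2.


Linear blending: RON_blend = sum(vi * RONi)
Contribution 1: 0.23 * 89.3 = 20.539
Contribution 2: 0.77 * 83.2 = 64.064
RON_blend = 20.539 + 64.064 = 84.603

84.603


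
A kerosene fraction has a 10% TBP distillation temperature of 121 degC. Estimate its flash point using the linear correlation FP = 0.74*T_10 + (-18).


FP = 0.74 * 121 + (-18) = 71.54

71.54 degC


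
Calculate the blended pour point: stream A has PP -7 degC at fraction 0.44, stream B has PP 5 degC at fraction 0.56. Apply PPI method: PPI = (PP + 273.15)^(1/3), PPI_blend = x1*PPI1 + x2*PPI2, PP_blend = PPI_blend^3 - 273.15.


PPI_1 = (-7 + 273.15)^(1/3) = 6.432436
PPI_2 = (5 + 273.15)^(1/3) = 6.527693
PPI_blend = 0.44 * 6.432436 + 0.56 * 6.527693 = 6.48578
PP_blend = 6.48578^3 - 273.15 = 272.8266 - 273.15 = -0.32

-0.32 degC


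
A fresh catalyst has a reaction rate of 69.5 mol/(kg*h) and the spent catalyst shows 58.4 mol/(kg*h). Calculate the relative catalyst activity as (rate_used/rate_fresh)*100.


Activity (%) = (rate_used / rate_fresh) * 100
rate_used = 58.4, rate_fresh = 69.5
= (58.4 / 69.5) * 100
= 0.8403 * 100 = 84.03

84.03 %


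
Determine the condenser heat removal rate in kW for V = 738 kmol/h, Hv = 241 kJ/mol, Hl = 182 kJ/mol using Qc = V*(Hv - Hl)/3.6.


Qc = 738 * (241 - 182) / 3.6 = 738 * 59 / 3.6 = 12100

12100 kW


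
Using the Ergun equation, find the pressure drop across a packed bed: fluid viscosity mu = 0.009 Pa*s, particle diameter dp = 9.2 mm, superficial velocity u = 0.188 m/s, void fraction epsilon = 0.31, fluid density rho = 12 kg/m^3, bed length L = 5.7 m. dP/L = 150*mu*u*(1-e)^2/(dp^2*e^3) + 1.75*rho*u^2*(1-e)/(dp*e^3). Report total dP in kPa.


dp = 9.2 mm = 0.0092 m
Viscous term = 150*0.009*0.188*(1-0.31)^2 / (0.0092^2*0.31^3) = 47921.4
Inertial term = 1.75*12*0.188^2*(1-0.31) / (0.0092*0.31^3) = 1868.58
dP/L = 47921.4 + 1868.58 = 49790 Pa/m
dP = 49790 * 5.7 / 1000 = 283.8 kPa

283.8 kPa


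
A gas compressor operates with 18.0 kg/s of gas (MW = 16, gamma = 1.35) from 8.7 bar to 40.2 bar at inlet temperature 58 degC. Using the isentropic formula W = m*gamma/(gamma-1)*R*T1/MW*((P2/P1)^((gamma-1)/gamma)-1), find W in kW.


Isentropic work: W = m*(gamma/(gamma-1))*(R*T1/MW)*((P2/P1)^((gamma-1)/gamma) - 1)
T1 = 58 + 273.15 = 331.15 K
Pressure ratio = 40.2 / 8.7 = 4.62069
Exponent = (1.35 - 1)/1.35 = 0.259259
(P2/P1)^exp - 1 = 4.62069^0.259259 - 1 = 0.487069
W = 18.0 * 1.35 / 0.35 * 8.314 * 331.15 / 16 * 0.487069 = 5819

5819 kW


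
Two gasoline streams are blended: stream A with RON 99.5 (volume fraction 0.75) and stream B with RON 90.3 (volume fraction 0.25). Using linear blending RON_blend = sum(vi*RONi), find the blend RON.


Linear blending: RON_blend = sum(vi * RONi)
Contribution 1: 0.75 * 99.5 = 74.625
Contribution 2: 0.25 * 90.3 = 22.575
RON_blend = 74.625 + 22.575 = 97.2

97.2


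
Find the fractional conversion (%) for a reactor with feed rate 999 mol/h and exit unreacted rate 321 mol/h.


X = (F_in - F_out) / F_in * 100
Moles reacted = 999 - 321 = 678
X = 678 / 999 * 100
= 0.6787 * 100
= 67.87 %

67.87 %


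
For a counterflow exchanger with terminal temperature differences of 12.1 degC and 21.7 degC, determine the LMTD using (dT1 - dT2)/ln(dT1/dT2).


LMTD = (dT1 - dT2) / ln(dT1/dT2)
= (12.1 - 21.7) / ln(12.1 / 21.7) = -9.6 / -0.584107 = 16.44

16.44 degC


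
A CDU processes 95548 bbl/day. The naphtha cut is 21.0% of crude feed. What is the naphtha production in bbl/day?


Crude throughput = 95548 bbl/day
Fraction yield = 21.0%
yield = throughput * fraction / 100
yield = 95548 * 21.0 / 100 = 20065.08

20065.08 bbl/day


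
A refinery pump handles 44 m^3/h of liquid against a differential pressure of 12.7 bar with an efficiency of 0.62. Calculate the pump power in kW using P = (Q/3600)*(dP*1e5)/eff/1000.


Q = 44 / 3600 = 0.0122222 m^3/s
P = 0.0122222 * (12.7 * 1e5) / 0.62 / 1000 = 25.04

25.04 kW


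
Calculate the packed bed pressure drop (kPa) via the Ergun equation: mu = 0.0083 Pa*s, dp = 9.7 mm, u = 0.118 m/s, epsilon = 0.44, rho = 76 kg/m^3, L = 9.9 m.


dp = 9.7 mm = 0.0097 m
Viscous term = 150*0.0083*0.118*(1-0.44)^2 / (0.0097^2*0.44^3) = 5748.12
Inertial term = 1.75*76*0.118^2*(1-0.44) / (0.0097*0.44^3) = 1255.09
dP/L = 5748.12 + 1255.09 = 7003.21 Pa/m
dP = 7003.21 * 9.9 / 1000 = 69.33 kPa

69.33 kPa


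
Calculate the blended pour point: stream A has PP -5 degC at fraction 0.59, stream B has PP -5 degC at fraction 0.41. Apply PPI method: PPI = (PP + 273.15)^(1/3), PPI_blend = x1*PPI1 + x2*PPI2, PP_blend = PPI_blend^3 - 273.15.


PPI_1 = (-5 + 273.15)^(1/3) = 6.448508
PPI_2 = (-5 + 273.15)^(1/3) = 6.448508
PPI_blend = 0.59 * 6.448508 + 0.41 * 6.448508 = 6.448508
PP_blend = 6.448508^3 - 273.15 = 268.15 - 273.15 = -5

-5 degC


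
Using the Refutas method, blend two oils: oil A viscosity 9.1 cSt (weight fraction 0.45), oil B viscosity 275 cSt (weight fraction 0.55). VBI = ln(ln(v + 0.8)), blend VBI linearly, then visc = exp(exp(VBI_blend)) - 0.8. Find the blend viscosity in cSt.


Refutas method: VBN_i = 14.534*ln(ln(visc_i + 0.8)) + 10.975, blended linearly by mass fraction; since VBN is linear in VBI_i = ln(ln(visc_i + 0.8)) and the fractions sum to 1, blend VBI directly: visc = exp(exp(VBI_blend)) - 0.8
VBI_1 = ln(ln(9.1 + 0.8)) = 0.829658
VBI_2 = ln(ln(275 + 0.8)) = 1.72627
VBI_blend = 0.45 * 0.829658 + 0.55 * 1.72627 = 1.32279
visc_blend = exp(exp(1.32279)) - 0.8 = 41.89

41.89 cSt


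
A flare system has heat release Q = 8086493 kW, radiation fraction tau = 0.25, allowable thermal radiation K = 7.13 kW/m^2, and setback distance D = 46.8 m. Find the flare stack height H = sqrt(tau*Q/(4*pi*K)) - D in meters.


tau*Q/(4*pi*K) = 0.25 * 8086493 / (4 * pi * 7.13) = 22563.2
sqrt(22563.2) = 150.211
H = 150.211 - 46.8 = 103.4

103.4 m


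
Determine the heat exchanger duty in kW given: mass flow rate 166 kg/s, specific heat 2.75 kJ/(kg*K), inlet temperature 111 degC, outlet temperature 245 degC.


Q = m_dot * cp * delta_T
delta_T = 245 - 111 = 134 K
Q = 166 * 2.75 * 134
= 456.5 * 134
= 61171 kW

61171 kW


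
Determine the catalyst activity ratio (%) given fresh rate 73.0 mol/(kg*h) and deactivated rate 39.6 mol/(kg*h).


Activity (%) = (rate_used / rate_fresh) * 100
rate_used = 39.6, rate_fresh = 73.0
= (39.6 / 73.0) * 100
= 0.5425 * 100 = 54.25

54.25 %
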